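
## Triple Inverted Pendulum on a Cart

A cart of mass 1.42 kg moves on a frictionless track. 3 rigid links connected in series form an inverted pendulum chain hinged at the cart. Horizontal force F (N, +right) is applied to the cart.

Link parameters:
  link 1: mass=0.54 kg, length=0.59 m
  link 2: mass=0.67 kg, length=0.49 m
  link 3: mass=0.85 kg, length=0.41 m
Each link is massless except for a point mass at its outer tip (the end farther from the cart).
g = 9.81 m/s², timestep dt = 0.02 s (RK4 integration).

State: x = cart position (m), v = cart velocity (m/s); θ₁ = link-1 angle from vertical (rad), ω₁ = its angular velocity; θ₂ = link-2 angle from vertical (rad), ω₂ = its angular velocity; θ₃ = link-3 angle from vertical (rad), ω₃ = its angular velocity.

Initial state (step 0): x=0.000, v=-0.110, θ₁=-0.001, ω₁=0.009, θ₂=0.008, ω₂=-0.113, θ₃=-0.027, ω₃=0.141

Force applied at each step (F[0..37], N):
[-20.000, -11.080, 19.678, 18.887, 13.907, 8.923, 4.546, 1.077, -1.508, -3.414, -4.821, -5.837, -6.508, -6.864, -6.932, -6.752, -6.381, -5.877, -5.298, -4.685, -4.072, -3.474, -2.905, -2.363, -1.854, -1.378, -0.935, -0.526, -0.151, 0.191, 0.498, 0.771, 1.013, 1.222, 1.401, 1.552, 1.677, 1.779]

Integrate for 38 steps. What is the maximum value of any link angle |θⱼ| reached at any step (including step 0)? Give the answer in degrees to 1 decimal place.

Answer: 3.8°

Derivation:
apply F[0]=-20.000 → step 1: x=-0.005, v=-0.392, θ₁=0.004, ω₁=0.481, θ₂=0.006, ω₂=-0.087, θ₃=-0.025, ω₃=0.106
apply F[1]=-11.080 → step 2: x=-0.014, v=-0.551, θ₁=0.016, ω₁=0.757, θ₂=0.004, ω₂=-0.079, θ₃=-0.023, ω₃=0.076
apply F[2]=+19.678 → step 3: x=-0.023, v=-0.280, θ₁=0.027, ω₁=0.324, θ₂=0.003, ω₂=-0.095, θ₃=-0.022, ω₃=0.047
apply F[3]=+18.887 → step 4: x=-0.026, v=-0.022, θ₁=0.029, ω₁=-0.077, θ₂=0.000, ω₂=-0.126, θ₃=-0.021, ω₃=0.022
apply F[4]=+13.907 → step 5: x=-0.024, v=0.165, θ₁=0.025, ω₁=-0.358, θ₂=-0.002, ω₂=-0.161, θ₃=-0.021, ω₃=0.000
apply F[5]=+8.923 → step 6: x=-0.020, v=0.285, θ₁=0.016, ω₁=-0.531, θ₂=-0.006, ω₂=-0.190, θ₃=-0.021, ω₃=-0.018
apply F[6]=+4.546 → step 7: x=-0.014, v=0.346, θ₁=0.005, ω₁=-0.614, θ₂=-0.010, ω₂=-0.212, θ₃=-0.021, ω₃=-0.032
apply F[7]=+1.077 → step 8: x=-0.006, v=0.362, θ₁=-0.008, ω₁=-0.631, θ₂=-0.014, ω₂=-0.223, θ₃=-0.022, ω₃=-0.042
apply F[8]=-1.508 → step 9: x=0.001, v=0.344, θ₁=-0.020, ω₁=-0.603, θ₂=-0.019, ω₂=-0.224, θ₃=-0.023, ω₃=-0.048
apply F[9]=-3.414 → step 10: x=0.007, v=0.304, θ₁=-0.031, ω₁=-0.547, θ₂=-0.023, ω₂=-0.216, θ₃=-0.024, ω₃=-0.051
apply F[10]=-4.821 → step 11: x=0.013, v=0.246, θ₁=-0.042, ω₁=-0.472, θ₂=-0.027, ω₂=-0.199, θ₃=-0.025, ω₃=-0.050
apply F[11]=-5.837 → step 12: x=0.017, v=0.177, θ₁=-0.050, ω₁=-0.386, θ₂=-0.031, ω₂=-0.175, θ₃=-0.026, ω₃=-0.046
apply F[12]=-6.508 → step 13: x=0.020, v=0.101, θ₁=-0.057, ω₁=-0.295, θ₂=-0.034, ω₂=-0.147, θ₃=-0.027, ω₃=-0.039
apply F[13]=-6.864 → step 14: x=0.021, v=0.021, θ₁=-0.062, ω₁=-0.203, θ₂=-0.037, ω₂=-0.114, θ₃=-0.027, ω₃=-0.029
apply F[14]=-6.932 → step 15: x=0.020, v=-0.058, θ₁=-0.065, ω₁=-0.114, θ₂=-0.039, ω₂=-0.079, θ₃=-0.028, ω₃=-0.018
apply F[15]=-6.752 → step 16: x=0.019, v=-0.134, θ₁=-0.066, ω₁=-0.033, θ₂=-0.040, ω₂=-0.044, θ₃=-0.028, ω₃=-0.005
apply F[16]=-6.381 → step 17: x=0.015, v=-0.205, θ₁=-0.066, ω₁=0.039, θ₂=-0.041, ω₂=-0.010, θ₃=-0.028, ω₃=0.009
apply F[17]=-5.877 → step 18: x=0.010, v=-0.268, θ₁=-0.065, ω₁=0.101, θ₂=-0.041, ω₂=0.023, θ₃=-0.028, ω₃=0.023
apply F[18]=-5.298 → step 19: x=0.004, v=-0.325, θ₁=-0.062, ω₁=0.153, θ₂=-0.040, ω₂=0.053, θ₃=-0.027, ω₃=0.036
apply F[19]=-4.685 → step 20: x=-0.003, v=-0.373, θ₁=-0.059, ω₁=0.194, θ₂=-0.038, ω₂=0.080, θ₃=-0.026, ω₃=0.050
apply F[20]=-4.072 → step 21: x=-0.010, v=-0.414, θ₁=-0.055, ω₁=0.226, θ₂=-0.037, ω₂=0.104, θ₃=-0.025, ω₃=0.063
apply F[21]=-3.474 → step 22: x=-0.019, v=-0.448, θ₁=-0.050, ω₁=0.251, θ₂=-0.034, ω₂=0.124, θ₃=-0.024, ω₃=0.075
apply F[22]=-2.905 → step 23: x=-0.028, v=-0.475, θ₁=-0.045, ω₁=0.268, θ₂=-0.032, ω₂=0.141, θ₃=-0.022, ω₃=0.086
apply F[23]=-2.363 → step 24: x=-0.038, v=-0.497, θ₁=-0.039, ω₁=0.278, θ₂=-0.029, ω₂=0.155, θ₃=-0.020, ω₃=0.095
apply F[24]=-1.854 → step 25: x=-0.048, v=-0.512, θ₁=-0.034, ω₁=0.284, θ₂=-0.025, ω₂=0.166, θ₃=-0.018, ω₃=0.103
apply F[25]=-1.378 → step 26: x=-0.058, v=-0.523, θ₁=-0.028, ω₁=0.285, θ₂=-0.022, ω₂=0.173, θ₃=-0.016, ω₃=0.110
apply F[26]=-0.935 → step 27: x=-0.069, v=-0.529, θ₁=-0.023, ω₁=0.282, θ₂=-0.019, ω₂=0.178, θ₃=-0.014, ω₃=0.116
apply F[27]=-0.526 → step 28: x=-0.080, v=-0.531, θ₁=-0.017, ω₁=0.276, θ₂=-0.015, ω₂=0.181, θ₃=-0.012, ω₃=0.120
apply F[28]=-0.151 → step 29: x=-0.090, v=-0.529, θ₁=-0.012, ω₁=0.267, θ₂=-0.011, ω₂=0.181, θ₃=-0.009, ω₃=0.123
apply F[29]=+0.191 → step 30: x=-0.101, v=-0.524, θ₁=-0.006, ω₁=0.256, θ₂=-0.008, ω₂=0.179, θ₃=-0.007, ω₃=0.125
apply F[30]=+0.498 → step 31: x=-0.111, v=-0.516, θ₁=-0.001, ω₁=0.243, θ₂=-0.004, ω₂=0.176, θ₃=-0.004, ω₃=0.125
apply F[31]=+0.771 → step 32: x=-0.121, v=-0.505, θ₁=0.003, ω₁=0.229, θ₂=-0.001, ω₂=0.171, θ₃=-0.002, ω₃=0.124
apply F[32]=+1.013 → step 33: x=-0.131, v=-0.493, θ₁=0.008, ω₁=0.213, θ₂=0.003, ω₂=0.165, θ₃=0.001, ω₃=0.123
apply F[33]=+1.222 → step 34: x=-0.141, v=-0.478, θ₁=0.012, ω₁=0.197, θ₂=0.006, ω₂=0.157, θ₃=0.003, ω₃=0.120
apply F[34]=+1.401 → step 35: x=-0.150, v=-0.462, θ₁=0.016, ω₁=0.181, θ₂=0.009, ω₂=0.149, θ₃=0.006, ω₃=0.117
apply F[35]=+1.552 → step 36: x=-0.159, v=-0.445, θ₁=0.019, ω₁=0.165, θ₂=0.012, ω₂=0.140, θ₃=0.008, ω₃=0.113
apply F[36]=+1.677 → step 37: x=-0.168, v=-0.428, θ₁=0.022, ω₁=0.149, θ₂=0.015, ω₂=0.131, θ₃=0.010, ω₃=0.108
apply F[37]=+1.779 → step 38: x=-0.176, v=-0.409, θ₁=0.025, ω₁=0.133, θ₂=0.017, ω₂=0.121, θ₃=0.012, ω₃=0.103
Max |angle| over trajectory = 0.066 rad = 3.8°.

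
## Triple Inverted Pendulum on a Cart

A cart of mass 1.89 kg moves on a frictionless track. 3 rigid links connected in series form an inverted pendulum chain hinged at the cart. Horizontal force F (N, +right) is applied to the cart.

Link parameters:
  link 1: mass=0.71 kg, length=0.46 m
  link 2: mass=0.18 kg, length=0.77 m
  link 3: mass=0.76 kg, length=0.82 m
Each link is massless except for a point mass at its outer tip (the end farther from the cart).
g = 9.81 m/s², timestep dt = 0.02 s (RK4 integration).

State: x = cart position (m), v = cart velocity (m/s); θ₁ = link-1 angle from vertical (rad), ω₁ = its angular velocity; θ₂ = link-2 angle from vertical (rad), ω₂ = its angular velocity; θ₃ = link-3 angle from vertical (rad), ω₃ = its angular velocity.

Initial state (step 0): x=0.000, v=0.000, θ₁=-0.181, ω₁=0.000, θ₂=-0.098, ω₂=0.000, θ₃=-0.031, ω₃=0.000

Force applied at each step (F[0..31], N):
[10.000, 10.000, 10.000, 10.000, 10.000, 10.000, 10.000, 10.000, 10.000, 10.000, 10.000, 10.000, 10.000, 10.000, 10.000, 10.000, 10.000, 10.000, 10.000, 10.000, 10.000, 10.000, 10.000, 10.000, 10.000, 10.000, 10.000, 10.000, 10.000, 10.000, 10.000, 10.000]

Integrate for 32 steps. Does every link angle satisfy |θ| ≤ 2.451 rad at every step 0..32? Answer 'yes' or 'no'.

Answer: no

Derivation:
apply F[0]=+10.000 → step 1: x=0.001, v=0.132, θ₁=-0.185, ω₁=-0.399, θ₂=-0.098, ω₂=-0.018, θ₃=-0.030, ω₃=0.070
apply F[1]=+10.000 → step 2: x=0.005, v=0.264, θ₁=-0.197, ω₁=-0.804, θ₂=-0.099, ω₂=-0.033, θ₃=-0.028, ω₃=0.139
apply F[2]=+10.000 → step 3: x=0.012, v=0.397, θ₁=-0.217, ω₁=-1.220, θ₂=-0.099, ω₂=-0.043, θ₃=-0.025, ω₃=0.208
apply F[3]=+10.000 → step 4: x=0.021, v=0.530, θ₁=-0.246, ω₁=-1.649, θ₂=-0.100, ω₂=-0.046, θ₃=-0.020, ω₃=0.274
apply F[4]=+10.000 → step 5: x=0.033, v=0.662, θ₁=-0.283, ω₁=-2.089, θ₂=-0.101, ω₂=-0.041, θ₃=-0.014, ω₃=0.334
apply F[5]=+10.000 → step 6: x=0.048, v=0.792, θ₁=-0.330, ω₁=-2.537, θ₂=-0.102, ω₂=-0.029, θ₃=-0.007, ω₃=0.384
apply F[6]=+10.000 → step 7: x=0.065, v=0.917, θ₁=-0.385, ω₁=-2.982, θ₂=-0.102, ω₂=-0.013, θ₃=0.001, ω₃=0.421
apply F[7]=+10.000 → step 8: x=0.084, v=1.034, θ₁=-0.449, ω₁=-3.412, θ₂=-0.103, ω₂=-0.000, θ₃=0.010, ω₃=0.441
apply F[8]=+10.000 → step 9: x=0.106, v=1.140, θ₁=-0.521, ω₁=-3.816, θ₂=-0.102, ω₂=0.002, θ₃=0.019, ω₃=0.441
apply F[9]=+10.000 → step 10: x=0.130, v=1.234, θ₁=-0.601, ω₁=-4.186, θ₂=-0.103, ω₂=-0.016, θ₃=0.028, ω₃=0.423
apply F[10]=+10.000 → step 11: x=0.155, v=1.314, θ₁=-0.688, ω₁=-4.521, θ₂=-0.103, ω₂=-0.062, θ₃=0.036, ω₃=0.388
apply F[11]=+10.000 → step 12: x=0.182, v=1.381, θ₁=-0.782, ω₁=-4.824, θ₂=-0.105, ω₂=-0.140, θ₃=0.043, ω₃=0.339
apply F[12]=+10.000 → step 13: x=0.210, v=1.433, θ₁=-0.881, ω₁=-5.100, θ₂=-0.109, ω₂=-0.256, θ₃=0.049, ω₃=0.280
apply F[13]=+10.000 → step 14: x=0.239, v=1.472, θ₁=-0.986, ω₁=-5.359, θ₂=-0.116, ω₂=-0.412, θ₃=0.054, ω₃=0.215
apply F[14]=+10.000 → step 15: x=0.269, v=1.496, θ₁=-1.095, ω₁=-5.610, θ₂=-0.126, ω₂=-0.610, θ₃=0.058, ω₃=0.144
apply F[15]=+10.000 → step 16: x=0.299, v=1.508, θ₁=-1.210, ω₁=-5.858, θ₂=-0.140, ω₂=-0.851, θ₃=0.060, ω₃=0.069
apply F[16]=+10.000 → step 17: x=0.329, v=1.505, θ₁=-1.330, ω₁=-6.112, θ₂=-0.160, ω₂=-1.140, θ₃=0.061, ω₃=-0.009
apply F[17]=+10.000 → step 18: x=0.359, v=1.488, θ₁=-1.455, ω₁=-6.377, θ₂=-0.186, ω₂=-1.477, θ₃=0.060, ω₃=-0.090
apply F[18]=+10.000 → step 19: x=0.389, v=1.457, θ₁=-1.585, ω₁=-6.655, θ₂=-0.220, ω₂=-1.866, θ₃=0.057, ω₃=-0.175
apply F[19]=+10.000 → step 20: x=0.418, v=1.411, θ₁=-1.721, ω₁=-6.949, θ₂=-0.261, ω₂=-2.312, θ₃=0.053, ω₃=-0.266
apply F[20]=+10.000 → step 21: x=0.445, v=1.351, θ₁=-1.863, ω₁=-7.258, θ₂=-0.313, ω₂=-2.817, θ₃=0.046, ω₃=-0.365
apply F[21]=+10.000 → step 22: x=0.471, v=1.279, θ₁=-2.011, ω₁=-7.576, θ₂=-0.374, ω₂=-3.385, θ₃=0.038, ω₃=-0.478
apply F[22]=+10.000 → step 23: x=0.496, v=1.198, θ₁=-2.166, ω₁=-7.891, θ₂=-0.448, ω₂=-4.014, θ₃=0.027, ω₃=-0.613
apply F[23]=+10.000 → step 24: x=0.519, v=1.117, θ₁=-2.327, ω₁=-8.182, θ₂=-0.535, ω₂=-4.701, θ₃=0.013, ω₃=-0.781
apply F[24]=+10.000 → step 25: x=0.541, v=1.045, θ₁=-2.493, ω₁=-8.410, θ₂=-0.637, ω₂=-5.430, θ₃=-0.005, ω₃=-1.001
apply F[25]=+10.000 → step 26: x=0.561, v=0.996, θ₁=-2.662, ω₁=-8.524, θ₂=-0.753, ω₂=-6.170, θ₃=-0.027, ω₃=-1.296
apply F[26]=+10.000 → step 27: x=0.581, v=0.986, θ₁=-2.833, ω₁=-8.465, θ₂=-0.883, ω₂=-6.871, θ₃=-0.057, ω₃=-1.697
apply F[27]=+10.000 → step 28: x=0.601, v=1.026, θ₁=-2.999, ω₁=-8.185, θ₂=-1.027, ω₂=-7.468, θ₃=-0.096, ω₃=-2.233
apply F[28]=+10.000 → step 29: x=0.622, v=1.115, θ₁=-3.158, ω₁=-7.676, θ₂=-1.181, ω₂=-7.899, θ₃=-0.148, ω₃=-2.919
apply F[29]=+10.000 → step 30: x=0.646, v=1.241, θ₁=-3.305, ω₁=-6.975, θ₂=-1.341, ω₂=-8.117, θ₃=-0.214, ω₃=-3.745
apply F[30]=+10.000 → step 31: x=0.672, v=1.387, θ₁=-3.437, ω₁=-6.146, θ₂=-1.504, ω₂=-8.100, θ₃=-0.298, ω₃=-4.671
apply F[31]=+10.000 → step 32: x=0.702, v=1.540, θ₁=-3.551, ω₁=-5.252, θ₂=-1.664, ω₂=-7.835, θ₃=-0.401, ω₃=-5.637
Max |angle| over trajectory = 3.551 rad; bound = 2.451 → exceeded.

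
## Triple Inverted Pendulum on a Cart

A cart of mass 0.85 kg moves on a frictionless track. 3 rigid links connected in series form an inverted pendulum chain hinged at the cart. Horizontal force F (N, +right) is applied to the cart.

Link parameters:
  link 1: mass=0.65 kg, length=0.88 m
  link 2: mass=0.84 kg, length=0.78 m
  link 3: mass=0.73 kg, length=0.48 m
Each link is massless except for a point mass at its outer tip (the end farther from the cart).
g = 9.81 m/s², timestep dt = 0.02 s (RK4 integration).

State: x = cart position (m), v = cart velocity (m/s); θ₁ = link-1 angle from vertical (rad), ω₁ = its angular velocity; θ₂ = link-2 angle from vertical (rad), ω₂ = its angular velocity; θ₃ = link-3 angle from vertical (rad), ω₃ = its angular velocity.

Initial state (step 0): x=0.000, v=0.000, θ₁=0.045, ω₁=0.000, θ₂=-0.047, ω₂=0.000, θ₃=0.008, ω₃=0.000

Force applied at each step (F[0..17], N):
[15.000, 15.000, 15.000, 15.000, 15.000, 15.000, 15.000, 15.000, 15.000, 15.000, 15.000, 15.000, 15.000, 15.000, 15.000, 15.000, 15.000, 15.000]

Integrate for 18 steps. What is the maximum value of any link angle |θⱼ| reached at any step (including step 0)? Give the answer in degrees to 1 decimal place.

Answer: 56.6°

Derivation:
apply F[0]=+15.000 → step 1: x=0.003, v=0.329, θ₁=0.042, ω₁=-0.313, θ₂=-0.048, ω₂=-0.095, θ₃=0.008, ω₃=0.044
apply F[1]=+15.000 → step 2: x=0.013, v=0.663, θ₁=0.032, ω₁=-0.636, θ₂=-0.051, ω₂=-0.184, θ₃=0.010, ω₃=0.089
apply F[2]=+15.000 → step 3: x=0.030, v=1.003, θ₁=0.016, ω₁=-0.977, θ₂=-0.055, ω₂=-0.261, θ₃=0.012, ω₃=0.136
apply F[3]=+15.000 → step 4: x=0.053, v=1.354, θ₁=-0.007, ω₁=-1.344, θ₂=-0.061, ω₂=-0.322, θ₃=0.015, ω₃=0.183
apply F[4]=+15.000 → step 5: x=0.084, v=1.714, θ₁=-0.038, ω₁=-1.742, θ₂=-0.068, ω₂=-0.363, θ₃=0.019, ω₃=0.228
apply F[5]=+15.000 → step 6: x=0.122, v=2.082, θ₁=-0.077, ω₁=-2.167, θ₂=-0.075, ω₂=-0.381, θ₃=0.024, ω₃=0.266
apply F[6]=+15.000 → step 7: x=0.167, v=2.449, θ₁=-0.124, ω₁=-2.607, θ₂=-0.083, ω₂=-0.383, θ₃=0.030, ω₃=0.289
apply F[7]=+15.000 → step 8: x=0.220, v=2.801, θ₁=-0.181, ω₁=-3.034, θ₂=-0.091, ω₂=-0.384, θ₃=0.036, ω₃=0.287
apply F[8]=+15.000 → step 9: x=0.279, v=3.121, θ₁=-0.245, ω₁=-3.417, θ₂=-0.099, ω₂=-0.407, θ₃=0.041, ω₃=0.257
apply F[9]=+15.000 → step 10: x=0.344, v=3.397, θ₁=-0.317, ω₁=-3.729, θ₂=-0.107, ω₂=-0.473, θ₃=0.046, ω₃=0.197
apply F[10]=+15.000 → step 11: x=0.415, v=3.624, θ₁=-0.394, ω₁=-3.960, θ₂=-0.118, ω₂=-0.595, θ₃=0.049, ω₃=0.114
apply F[11]=+15.000 → step 12: x=0.489, v=3.807, θ₁=-0.475, ω₁=-4.119, θ₂=-0.131, ω₂=-0.773, θ₃=0.050, ω₃=0.014
apply F[12]=+15.000 → step 13: x=0.567, v=3.954, θ₁=-0.558, ω₁=-4.221, θ₂=-0.149, ω₂=-1.000, θ₃=0.049, ω₃=-0.097
apply F[13]=+15.000 → step 14: x=0.647, v=4.069, θ₁=-0.644, ω₁=-4.280, θ₂=-0.172, ω₂=-1.266, θ₃=0.046, ω₃=-0.217
apply F[14]=+15.000 → step 15: x=0.729, v=4.161, θ₁=-0.729, ω₁=-4.309, θ₂=-0.200, ω₂=-1.563, θ₃=0.041, ω₃=-0.346
apply F[15]=+15.000 → step 16: x=0.813, v=4.231, θ₁=-0.816, ω₁=-4.315, θ₂=-0.234, ω₂=-1.882, θ₃=0.032, ω₃=-0.486
apply F[16]=+15.000 → step 17: x=0.898, v=4.283, θ₁=-0.902, ω₁=-4.300, θ₂=-0.275, ω₂=-2.219, θ₃=0.021, ω₃=-0.640
apply F[17]=+15.000 → step 18: x=0.985, v=4.318, θ₁=-0.988, ω₁=-4.268, θ₂=-0.323, ω₂=-2.567, θ₃=0.007, ω₃=-0.811
Max |angle| over trajectory = 0.988 rad = 56.6°.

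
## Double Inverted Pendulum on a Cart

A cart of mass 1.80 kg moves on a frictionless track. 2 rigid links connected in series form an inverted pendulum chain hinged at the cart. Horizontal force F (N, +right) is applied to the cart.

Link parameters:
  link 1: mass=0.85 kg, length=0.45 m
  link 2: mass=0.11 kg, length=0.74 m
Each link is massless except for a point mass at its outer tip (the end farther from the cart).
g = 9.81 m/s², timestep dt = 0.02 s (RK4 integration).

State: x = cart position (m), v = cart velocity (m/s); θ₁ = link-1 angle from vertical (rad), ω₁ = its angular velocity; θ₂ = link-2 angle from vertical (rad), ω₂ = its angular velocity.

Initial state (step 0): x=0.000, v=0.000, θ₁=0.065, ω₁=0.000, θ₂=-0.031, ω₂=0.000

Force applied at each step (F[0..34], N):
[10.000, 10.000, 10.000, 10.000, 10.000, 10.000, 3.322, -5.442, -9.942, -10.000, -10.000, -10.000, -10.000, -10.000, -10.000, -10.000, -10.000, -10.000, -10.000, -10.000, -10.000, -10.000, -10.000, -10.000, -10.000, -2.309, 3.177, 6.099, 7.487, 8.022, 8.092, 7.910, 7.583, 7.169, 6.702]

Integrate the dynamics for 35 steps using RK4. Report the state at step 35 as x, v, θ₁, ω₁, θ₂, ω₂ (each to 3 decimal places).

Answer: x=-0.157, v=-0.407, θ₁=0.099, ω₁=0.152, θ₂=0.028, ω₂=0.171

Derivation:
apply F[0]=+10.000 → step 1: x=0.001, v=0.104, θ₁=0.063, ω₁=-0.197, θ₂=-0.031, ω₂=-0.029
apply F[1]=+10.000 → step 2: x=0.004, v=0.209, θ₁=0.057, ω₁=-0.398, θ₂=-0.032, ω₂=-0.058
apply F[2]=+10.000 → step 3: x=0.009, v=0.314, θ₁=0.047, ω₁=-0.605, θ₂=-0.034, ω₂=-0.083
apply F[3]=+10.000 → step 4: x=0.017, v=0.421, θ₁=0.033, ω₁=-0.820, θ₂=-0.035, ω₂=-0.106
apply F[4]=+10.000 → step 5: x=0.026, v=0.530, θ₁=0.014, ω₁=-1.048, θ₂=-0.038, ω₂=-0.123
apply F[5]=+10.000 → step 6: x=0.038, v=0.641, θ₁=-0.009, ω₁=-1.291, θ₂=-0.040, ω₂=-0.135
apply F[6]=+3.322 → step 7: x=0.051, v=0.680, θ₁=-0.036, ω₁=-1.386, θ₂=-0.043, ω₂=-0.141
apply F[7]=-5.442 → step 8: x=0.064, v=0.624, θ₁=-0.063, ω₁=-1.284, θ₂=-0.046, ω₂=-0.139
apply F[8]=-9.942 → step 9: x=0.076, v=0.521, θ₁=-0.086, ω₁=-1.090, θ₂=-0.049, ω₂=-0.131
apply F[9]=-10.000 → step 10: x=0.085, v=0.420, θ₁=-0.106, ω₁=-0.912, θ₂=-0.051, ω₂=-0.117
apply F[10]=-10.000 → step 11: x=0.092, v=0.321, θ₁=-0.123, ω₁=-0.747, θ₂=-0.053, ω₂=-0.098
apply F[11]=-10.000 → step 12: x=0.098, v=0.224, θ₁=-0.136, ω₁=-0.594, θ₂=-0.055, ω₂=-0.075
apply F[12]=-10.000 → step 13: x=0.101, v=0.129, θ₁=-0.147, ω₁=-0.450, θ₂=-0.056, ω₂=-0.048
apply F[13]=-10.000 → step 14: x=0.103, v=0.034, θ₁=-0.154, ω₁=-0.313, θ₂=-0.057, ω₂=-0.018
apply F[14]=-10.000 → step 15: x=0.103, v=-0.060, θ₁=-0.159, ω₁=-0.181, θ₂=-0.057, ω₂=0.013
apply F[15]=-10.000 → step 16: x=0.101, v=-0.153, θ₁=-0.162, ω₁=-0.053, θ₂=-0.056, ω₂=0.046
apply F[16]=-10.000 → step 17: x=0.097, v=-0.246, θ₁=-0.161, ω₁=0.075, θ₂=-0.055, ω₂=0.080
apply F[17]=-10.000 → step 18: x=0.091, v=-0.340, θ₁=-0.159, ω₁=0.205, θ₂=-0.053, ω₂=0.113
apply F[18]=-10.000 → step 19: x=0.083, v=-0.434, θ₁=-0.153, ω₁=0.337, θ₂=-0.051, ω₂=0.146
apply F[19]=-10.000 → step 20: x=0.073, v=-0.528, θ₁=-0.145, ω₁=0.474, θ₂=-0.047, ω₂=0.178
apply F[20]=-10.000 → step 21: x=0.062, v=-0.624, θ₁=-0.134, ω₁=0.619, θ₂=-0.044, ω₂=0.207
apply F[21]=-10.000 → step 22: x=0.049, v=-0.722, θ₁=-0.120, ω₁=0.773, θ₂=-0.039, ω₂=0.234
apply F[22]=-10.000 → step 23: x=0.033, v=-0.821, θ₁=-0.103, ω₁=0.939, θ₂=-0.034, ω₂=0.257
apply F[23]=-10.000 → step 24: x=0.016, v=-0.922, θ₁=-0.083, ω₁=1.120, θ₂=-0.029, ω₂=0.275
apply F[24]=-10.000 → step 25: x=-0.004, v=-1.026, θ₁=-0.058, ω₁=1.317, θ₂=-0.023, ω₂=0.288
apply F[25]=-2.309 → step 26: x=-0.025, v=-1.048, θ₁=-0.032, ω₁=1.343, θ₂=-0.017, ω₂=0.295
apply F[26]=+3.177 → step 27: x=-0.045, v=-1.011, θ₁=-0.006, ω₁=1.253, θ₂=-0.011, ω₂=0.296
apply F[27]=+6.099 → step 28: x=-0.065, v=-0.943, θ₁=0.018, ω₁=1.107, θ₂=-0.006, ω₂=0.292
apply F[28]=+7.487 → step 29: x=-0.083, v=-0.863, θ₁=0.038, ω₁=0.943, θ₂=0.000, ω₂=0.283
apply F[29]=+8.022 → step 30: x=-0.099, v=-0.779, θ₁=0.056, ω₁=0.779, θ₂=0.006, ω₂=0.270
apply F[30]=+8.092 → step 31: x=-0.114, v=-0.695, θ₁=0.070, ω₁=0.624, θ₂=0.011, ω₂=0.253
apply F[31]=+7.910 → step 32: x=-0.127, v=-0.616, θ₁=0.081, ω₁=0.484, θ₂=0.016, ω₂=0.235
apply F[32]=+7.583 → step 33: x=-0.139, v=-0.540, θ₁=0.089, ω₁=0.358, θ₂=0.020, ω₂=0.214
apply F[33]=+7.169 → step 34: x=-0.149, v=-0.471, θ₁=0.095, ω₁=0.248, θ₂=0.024, ω₂=0.193
apply F[34]=+6.702 → step 35: x=-0.157, v=-0.407, θ₁=0.099, ω₁=0.152, θ₂=0.028, ω₂=0.171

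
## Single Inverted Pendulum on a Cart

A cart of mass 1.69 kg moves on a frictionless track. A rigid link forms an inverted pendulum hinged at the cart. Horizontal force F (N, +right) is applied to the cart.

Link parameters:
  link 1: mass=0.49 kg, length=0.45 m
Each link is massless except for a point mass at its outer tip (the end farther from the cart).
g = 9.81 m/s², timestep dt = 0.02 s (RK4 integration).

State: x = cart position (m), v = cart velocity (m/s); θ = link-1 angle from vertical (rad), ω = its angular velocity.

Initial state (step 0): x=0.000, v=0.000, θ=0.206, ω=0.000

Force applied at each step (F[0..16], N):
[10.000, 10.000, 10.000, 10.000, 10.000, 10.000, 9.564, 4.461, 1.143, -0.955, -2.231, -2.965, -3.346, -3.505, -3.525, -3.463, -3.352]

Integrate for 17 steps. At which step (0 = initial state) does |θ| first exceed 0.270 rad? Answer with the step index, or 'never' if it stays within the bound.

Answer: never

Derivation:
apply F[0]=+10.000 → step 1: x=0.001, v=0.106, θ=0.205, ω=-0.141
apply F[1]=+10.000 → step 2: x=0.004, v=0.212, θ=0.200, ω=-0.284
apply F[2]=+10.000 → step 3: x=0.010, v=0.318, θ=0.193, ω=-0.430
apply F[3]=+10.000 → step 4: x=0.017, v=0.425, θ=0.183, ω=-0.582
apply F[4]=+10.000 → step 5: x=0.027, v=0.533, θ=0.170, ω=-0.741
apply F[5]=+10.000 → step 6: x=0.038, v=0.641, θ=0.153, ω=-0.909
apply F[6]=+9.564 → step 7: x=0.052, v=0.746, θ=0.134, ω=-1.077
apply F[7]=+4.461 → step 8: x=0.068, v=0.792, θ=0.112, ω=-1.125
apply F[8]=+1.143 → step 9: x=0.083, v=0.800, θ=0.089, ω=-1.100
apply F[9]=-0.955 → step 10: x=0.099, v=0.785, θ=0.068, ω=-1.031
apply F[10]=-2.231 → step 11: x=0.115, v=0.755, θ=0.048, ω=-0.940
apply F[11]=-2.965 → step 12: x=0.129, v=0.718, θ=0.031, ω=-0.841
apply F[12]=-3.346 → step 13: x=0.143, v=0.677, θ=0.015, ω=-0.740
apply F[13]=-3.505 → step 14: x=0.157, v=0.635, θ=0.001, ω=-0.644
apply F[14]=-3.525 → step 15: x=0.169, v=0.594, θ=-0.011, ω=-0.554
apply F[15]=-3.463 → step 16: x=0.180, v=0.554, θ=-0.021, ω=-0.472
apply F[16]=-3.352 → step 17: x=0.191, v=0.516, θ=-0.030, ω=-0.398
max |θ| = 0.206 ≤ 0.270 over all 18 states.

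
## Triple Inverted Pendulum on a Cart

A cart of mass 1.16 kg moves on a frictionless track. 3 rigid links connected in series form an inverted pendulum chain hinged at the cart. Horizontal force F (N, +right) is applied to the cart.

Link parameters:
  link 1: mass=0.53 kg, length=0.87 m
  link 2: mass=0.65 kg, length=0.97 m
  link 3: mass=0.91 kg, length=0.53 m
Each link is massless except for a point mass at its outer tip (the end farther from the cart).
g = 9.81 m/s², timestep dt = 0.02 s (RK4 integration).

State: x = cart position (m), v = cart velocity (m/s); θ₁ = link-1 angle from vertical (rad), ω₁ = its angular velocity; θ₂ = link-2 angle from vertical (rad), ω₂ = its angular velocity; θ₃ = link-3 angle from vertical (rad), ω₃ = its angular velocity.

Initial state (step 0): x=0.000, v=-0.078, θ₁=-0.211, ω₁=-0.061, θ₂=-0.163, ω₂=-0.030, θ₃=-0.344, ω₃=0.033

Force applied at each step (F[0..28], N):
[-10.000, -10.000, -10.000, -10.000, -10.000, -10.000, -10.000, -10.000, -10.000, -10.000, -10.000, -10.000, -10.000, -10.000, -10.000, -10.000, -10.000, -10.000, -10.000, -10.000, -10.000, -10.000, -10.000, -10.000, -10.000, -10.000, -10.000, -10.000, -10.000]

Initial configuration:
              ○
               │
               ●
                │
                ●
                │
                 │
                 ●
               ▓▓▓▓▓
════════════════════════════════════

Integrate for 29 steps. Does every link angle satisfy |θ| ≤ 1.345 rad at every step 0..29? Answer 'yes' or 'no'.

apply F[0]=-10.000 → step 1: x=-0.003, v=-0.173, θ₁=-0.212, ω₁=-0.034, θ₂=-0.163, ω₂=0.062, θ₃=-0.345, ω₃=-0.131
apply F[1]=-10.000 → step 2: x=-0.007, v=-0.269, θ₁=-0.212, ω₁=-0.009, θ₂=-0.161, ω₂=0.155, θ₃=-0.349, ω₃=-0.298
apply F[2]=-10.000 → step 3: x=-0.013, v=-0.365, θ₁=-0.212, ω₁=0.016, θ₂=-0.156, ω₂=0.253, θ₃=-0.357, ω₃=-0.471
apply F[3]=-10.000 → step 4: x=-0.022, v=-0.462, θ₁=-0.212, ω₁=0.039, θ₂=-0.150, ω₂=0.357, θ₃=-0.368, ω₃=-0.653
apply F[4]=-10.000 → step 5: x=-0.032, v=-0.561, θ₁=-0.211, ω₁=0.061, θ₂=-0.142, ω₂=0.468, θ₃=-0.383, ω₃=-0.848
apply F[5]=-10.000 → step 6: x=-0.044, v=-0.662, θ₁=-0.209, ω₁=0.083, θ₂=-0.132, ω₂=0.587, θ₃=-0.402, ω₃=-1.056
apply F[6]=-10.000 → step 7: x=-0.058, v=-0.766, θ₁=-0.207, ω₁=0.105, θ₂=-0.119, ω₂=0.714, θ₃=-0.425, ω₃=-1.279
apply F[7]=-10.000 → step 8: x=-0.075, v=-0.874, θ₁=-0.205, ω₁=0.128, θ₂=-0.103, ω₂=0.849, θ₃=-0.453, ω₃=-1.515
apply F[8]=-10.000 → step 9: x=-0.093, v=-0.986, θ₁=-0.202, ω₁=0.154, θ₂=-0.085, ω₂=0.988, θ₃=-0.486, ω₃=-1.761
apply F[9]=-10.000 → step 10: x=-0.114, v=-1.104, θ₁=-0.199, ω₁=0.185, θ₂=-0.063, ω₂=1.130, θ₃=-0.524, ω₃=-2.012
apply F[10]=-10.000 → step 11: x=-0.137, v=-1.227, θ₁=-0.195, ω₁=0.222, θ₂=-0.039, ω₂=1.269, θ₃=-0.567, ω₃=-2.262
apply F[11]=-10.000 → step 12: x=-0.163, v=-1.355, θ₁=-0.190, ω₁=0.267, θ₂=-0.013, ω₂=1.402, θ₃=-0.614, ω₃=-2.504
apply F[12]=-10.000 → step 13: x=-0.192, v=-1.488, θ₁=-0.184, ω₁=0.321, θ₂=0.017, ω₂=1.524, θ₃=-0.667, ω₃=-2.735
apply F[13]=-10.000 → step 14: x=-0.223, v=-1.625, θ₁=-0.177, ω₁=0.385, θ₂=0.048, ω₂=1.632, θ₃=-0.724, ω₃=-2.950
apply F[14]=-10.000 → step 15: x=-0.257, v=-1.767, θ₁=-0.169, ω₁=0.460, θ₂=0.082, ω₂=1.726, θ₃=-0.785, ω₃=-3.148
apply F[15]=-10.000 → step 16: x=-0.293, v=-1.913, θ₁=-0.159, ω₁=0.544, θ₂=0.117, ω₂=1.804, θ₃=-0.849, ω₃=-3.330
apply F[16]=-10.000 → step 17: x=-0.333, v=-2.062, θ₁=-0.147, ω₁=0.637, θ₂=0.154, ω₂=1.867, θ₃=-0.918, ω₃=-3.499
apply F[17]=-10.000 → step 18: x=-0.376, v=-2.215, θ₁=-0.133, ω₁=0.738, θ₂=0.192, ω₂=1.915, θ₃=-0.989, ω₃=-3.657
apply F[18]=-10.000 → step 19: x=-0.422, v=-2.370, θ₁=-0.117, ω₁=0.847, θ₂=0.230, ω₂=1.950, θ₃=-1.064, ω₃=-3.809
apply F[19]=-10.000 → step 20: x=-0.471, v=-2.528, θ₁=-0.099, ω₁=0.963, θ₂=0.270, ω₂=1.971, θ₃=-1.142, ω₃=-3.957
apply F[20]=-10.000 → step 21: x=-0.523, v=-2.689, θ₁=-0.079, ω₁=1.086, θ₂=0.309, ω₂=1.980, θ₃=-1.222, ω₃=-4.106
apply F[21]=-10.000 → step 22: x=-0.578, v=-2.853, θ₁=-0.056, ω₁=1.215, θ₂=0.349, ω₂=1.977, θ₃=-1.306, ω₃=-4.259
apply F[22]=-10.000 → step 23: x=-0.637, v=-3.020, θ₁=-0.030, ω₁=1.349, θ₂=0.388, ω₂=1.963, θ₃=-1.393, ω₃=-4.420
apply F[23]=-10.000 → step 24: x=-0.699, v=-3.190, θ₁=-0.002, ω₁=1.486, θ₂=0.427, ω₂=1.938, θ₃=-1.483, ω₃=-4.591
apply F[24]=-10.000 → step 25: x=-0.765, v=-3.364, θ₁=0.029, ω₁=1.626, θ₂=0.466, ω₂=1.903, θ₃=-1.576, ω₃=-4.775
apply F[25]=-10.000 → step 26: x=-0.834, v=-3.543, θ₁=0.063, ω₁=1.768, θ₂=0.503, ω₂=1.861, θ₃=-1.674, ω₃=-4.974
apply F[26]=-10.000 → step 27: x=-0.906, v=-3.725, θ₁=0.100, ω₁=1.908, θ₂=0.540, ω₂=1.814, θ₃=-1.775, ω₃=-5.188
apply F[27]=-10.000 → step 28: x=-0.983, v=-3.914, θ₁=0.140, ω₁=2.047, θ₂=0.576, ω₂=1.770, θ₃=-1.881, ω₃=-5.412
apply F[28]=-10.000 → step 29: x=-1.063, v=-4.110, θ₁=0.182, ω₁=2.181, θ₂=0.611, ω₂=1.737, θ₃=-1.992, ω₃=-5.637
Max |angle| over trajectory = 1.992 rad; bound = 1.345 → exceeded.

Answer: no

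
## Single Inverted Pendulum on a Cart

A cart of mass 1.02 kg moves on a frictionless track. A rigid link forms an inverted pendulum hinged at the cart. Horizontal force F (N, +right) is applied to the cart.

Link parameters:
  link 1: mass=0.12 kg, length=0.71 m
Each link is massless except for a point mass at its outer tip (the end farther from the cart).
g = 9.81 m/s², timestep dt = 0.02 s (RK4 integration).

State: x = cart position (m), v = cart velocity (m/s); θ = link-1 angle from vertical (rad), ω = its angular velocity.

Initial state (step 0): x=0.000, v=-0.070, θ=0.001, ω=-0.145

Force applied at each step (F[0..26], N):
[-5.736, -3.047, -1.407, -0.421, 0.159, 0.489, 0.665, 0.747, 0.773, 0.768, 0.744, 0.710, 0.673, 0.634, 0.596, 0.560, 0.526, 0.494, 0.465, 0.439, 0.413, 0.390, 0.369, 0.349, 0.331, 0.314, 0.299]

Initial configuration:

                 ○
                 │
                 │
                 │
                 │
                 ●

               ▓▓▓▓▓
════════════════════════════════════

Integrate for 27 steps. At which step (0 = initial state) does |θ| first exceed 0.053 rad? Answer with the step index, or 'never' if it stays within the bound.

apply F[0]=-5.736 → step 1: x=-0.003, v=-0.182, θ=-0.000, ω=0.013
apply F[1]=-3.047 → step 2: x=-0.007, v=-0.242, θ=0.001, ω=0.098
apply F[2]=-1.407 → step 3: x=-0.012, v=-0.270, θ=0.003, ω=0.137
apply F[3]=-0.421 → step 4: x=-0.017, v=-0.278, θ=0.006, ω=0.150
apply F[4]=+0.159 → step 5: x=-0.023, v=-0.275, θ=0.009, ω=0.148
apply F[5]=+0.489 → step 6: x=-0.028, v=-0.266, θ=0.012, ω=0.138
apply F[6]=+0.665 → step 7: x=-0.034, v=-0.253, θ=0.014, ω=0.123
apply F[7]=+0.747 → step 8: x=-0.038, v=-0.239, θ=0.017, ω=0.108
apply F[8]=+0.773 → step 9: x=-0.043, v=-0.224, θ=0.019, ω=0.092
apply F[9]=+0.768 → step 10: x=-0.047, v=-0.210, θ=0.020, ω=0.077
apply F[10]=+0.744 → step 11: x=-0.051, v=-0.195, θ=0.022, ω=0.063
apply F[11]=+0.710 → step 12: x=-0.055, v=-0.182, θ=0.023, ω=0.050
apply F[12]=+0.673 → step 13: x=-0.059, v=-0.169, θ=0.024, ω=0.039
apply F[13]=+0.634 → step 14: x=-0.062, v=-0.158, θ=0.025, ω=0.029
apply F[14]=+0.596 → step 15: x=-0.065, v=-0.146, θ=0.025, ω=0.020
apply F[15]=+0.560 → step 16: x=-0.068, v=-0.136, θ=0.025, ω=0.012
apply F[16]=+0.526 → step 17: x=-0.070, v=-0.126, θ=0.025, ω=0.005
apply F[17]=+0.494 → step 18: x=-0.073, v=-0.117, θ=0.026, ω=-0.000
apply F[18]=+0.465 → step 19: x=-0.075, v=-0.109, θ=0.025, ω=-0.005
apply F[19]=+0.439 → step 20: x=-0.077, v=-0.101, θ=0.025, ω=-0.010
apply F[20]=+0.413 → step 21: x=-0.079, v=-0.093, θ=0.025, ω=-0.013
apply F[21]=+0.390 → step 22: x=-0.081, v=-0.086, θ=0.025, ω=-0.016
apply F[22]=+0.369 → step 23: x=-0.083, v=-0.079, θ=0.024, ω=-0.019
apply F[23]=+0.349 → step 24: x=-0.084, v=-0.073, θ=0.024, ω=-0.021
apply F[24]=+0.331 → step 25: x=-0.086, v=-0.067, θ=0.024, ω=-0.023
apply F[25]=+0.314 → step 26: x=-0.087, v=-0.062, θ=0.023, ω=-0.024
apply F[26]=+0.299 → step 27: x=-0.088, v=-0.056, θ=0.023, ω=-0.025
max |θ| = 0.026 ≤ 0.053 over all 28 states.

Answer: never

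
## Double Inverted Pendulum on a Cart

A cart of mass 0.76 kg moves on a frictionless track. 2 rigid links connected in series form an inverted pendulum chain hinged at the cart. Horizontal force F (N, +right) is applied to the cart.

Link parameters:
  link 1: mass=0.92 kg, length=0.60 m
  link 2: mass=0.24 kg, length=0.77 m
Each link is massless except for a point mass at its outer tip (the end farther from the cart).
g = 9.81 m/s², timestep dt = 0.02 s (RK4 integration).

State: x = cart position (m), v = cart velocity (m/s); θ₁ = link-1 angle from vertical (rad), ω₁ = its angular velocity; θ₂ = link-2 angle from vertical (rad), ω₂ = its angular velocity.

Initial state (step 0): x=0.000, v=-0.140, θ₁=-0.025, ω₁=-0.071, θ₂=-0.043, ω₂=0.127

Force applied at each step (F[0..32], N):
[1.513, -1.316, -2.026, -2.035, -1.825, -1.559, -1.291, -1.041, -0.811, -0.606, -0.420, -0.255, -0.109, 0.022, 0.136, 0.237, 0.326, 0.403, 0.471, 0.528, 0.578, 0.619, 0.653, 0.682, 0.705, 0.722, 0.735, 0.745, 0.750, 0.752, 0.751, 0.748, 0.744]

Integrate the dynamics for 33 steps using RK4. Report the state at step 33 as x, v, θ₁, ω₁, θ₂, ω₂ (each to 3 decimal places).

Answer: x=-0.176, v=-0.166, θ₁=0.031, ω₁=0.012, θ₂=0.019, ω₂=0.035

Derivation:
apply F[0]=+1.513 → step 1: x=-0.002, v=-0.092, θ₁=-0.027, ω₁=-0.157, θ₂=-0.041, ω₂=0.122
apply F[1]=-1.316 → step 2: x=-0.004, v=-0.118, θ₁=-0.030, ω₁=-0.123, θ₂=-0.038, ω₂=0.119
apply F[2]=-2.026 → step 3: x=-0.007, v=-0.162, θ₁=-0.032, ω₁=-0.059, θ₂=-0.036, ω₂=0.117
apply F[3]=-2.035 → step 4: x=-0.011, v=-0.206, θ₁=-0.032, ω₁=0.004, θ₂=-0.033, ω₂=0.116
apply F[4]=-1.825 → step 5: x=-0.015, v=-0.245, θ₁=-0.032, ω₁=0.057, θ₂=-0.031, ω₂=0.116
apply F[5]=-1.559 → step 6: x=-0.021, v=-0.276, θ₁=-0.030, ω₁=0.099, θ₂=-0.029, ω₂=0.116
apply F[6]=-1.291 → step 7: x=-0.026, v=-0.301, θ₁=-0.028, ω₁=0.132, θ₂=-0.026, ω₂=0.117
apply F[7]=-1.041 → step 8: x=-0.033, v=-0.321, θ₁=-0.025, ω₁=0.155, θ₂=-0.024, ω₂=0.117
apply F[8]=-0.811 → step 9: x=-0.039, v=-0.335, θ₁=-0.022, ω₁=0.172, θ₂=-0.022, ω₂=0.117
apply F[9]=-0.606 → step 10: x=-0.046, v=-0.345, θ₁=-0.018, ω₁=0.182, θ₂=-0.019, ω₂=0.117
apply F[10]=-0.420 → step 11: x=-0.053, v=-0.351, θ₁=-0.015, ω₁=0.187, θ₂=-0.017, ω₂=0.117
apply F[11]=-0.255 → step 12: x=-0.060, v=-0.354, θ₁=-0.011, ω₁=0.188, θ₂=-0.015, ω₂=0.116
apply F[12]=-0.109 → step 13: x=-0.067, v=-0.354, θ₁=-0.007, ω₁=0.185, θ₂=-0.012, ω₂=0.114
apply F[13]=+0.022 → step 14: x=-0.074, v=-0.352, θ₁=-0.004, ω₁=0.180, θ₂=-0.010, ω₂=0.112
apply F[14]=+0.136 → step 15: x=-0.081, v=-0.348, θ₁=0.000, ω₁=0.174, θ₂=-0.008, ω₂=0.110
apply F[15]=+0.237 → step 16: x=-0.088, v=-0.342, θ₁=0.003, ω₁=0.165, θ₂=-0.006, ω₂=0.107
apply F[16]=+0.326 → step 17: x=-0.095, v=-0.335, θ₁=0.007, ω₁=0.156, θ₂=-0.004, ω₂=0.104
apply F[17]=+0.403 → step 18: x=-0.101, v=-0.327, θ₁=0.010, ω₁=0.146, θ₂=-0.002, ω₂=0.100
apply F[18]=+0.471 → step 19: x=-0.108, v=-0.318, θ₁=0.012, ω₁=0.135, θ₂=0.000, ω₂=0.097
apply F[19]=+0.528 → step 20: x=-0.114, v=-0.308, θ₁=0.015, ω₁=0.125, θ₂=0.002, ω₂=0.093
apply F[20]=+0.578 → step 21: x=-0.120, v=-0.298, θ₁=0.017, ω₁=0.114, θ₂=0.004, ω₂=0.088
apply F[21]=+0.619 → step 22: x=-0.126, v=-0.287, θ₁=0.020, ω₁=0.103, θ₂=0.006, ω₂=0.084
apply F[22]=+0.653 → step 23: x=-0.132, v=-0.276, θ₁=0.022, ω₁=0.093, θ₂=0.007, ω₂=0.080
apply F[23]=+0.682 → step 24: x=-0.137, v=-0.265, θ₁=0.023, ω₁=0.083, θ₂=0.009, ω₂=0.075
apply F[24]=+0.705 → step 25: x=-0.142, v=-0.254, θ₁=0.025, ω₁=0.073, θ₂=0.010, ω₂=0.070
apply F[25]=+0.722 → step 26: x=-0.147, v=-0.242, θ₁=0.026, ω₁=0.064, θ₂=0.012, ω₂=0.066
apply F[26]=+0.735 → step 27: x=-0.152, v=-0.231, θ₁=0.027, ω₁=0.055, θ₂=0.013, ω₂=0.061
apply F[27]=+0.745 → step 28: x=-0.157, v=-0.220, θ₁=0.028, ω₁=0.046, θ₂=0.014, ω₂=0.056
apply F[28]=+0.750 → step 29: x=-0.161, v=-0.209, θ₁=0.029, ω₁=0.039, θ₂=0.015, ω₂=0.052
apply F[29]=+0.752 → step 30: x=-0.165, v=-0.198, θ₁=0.030, ω₁=0.031, θ₂=0.016, ω₂=0.047
apply F[30]=+0.751 → step 31: x=-0.169, v=-0.187, θ₁=0.031, ω₁=0.025, θ₂=0.017, ω₂=0.043
apply F[31]=+0.748 → step 32: x=-0.172, v=-0.177, θ₁=0.031, ω₁=0.018, θ₂=0.018, ω₂=0.039
apply F[32]=+0.744 → step 33: x=-0.176, v=-0.166, θ₁=0.031, ω₁=0.012, θ₂=0.019, ω₂=0.035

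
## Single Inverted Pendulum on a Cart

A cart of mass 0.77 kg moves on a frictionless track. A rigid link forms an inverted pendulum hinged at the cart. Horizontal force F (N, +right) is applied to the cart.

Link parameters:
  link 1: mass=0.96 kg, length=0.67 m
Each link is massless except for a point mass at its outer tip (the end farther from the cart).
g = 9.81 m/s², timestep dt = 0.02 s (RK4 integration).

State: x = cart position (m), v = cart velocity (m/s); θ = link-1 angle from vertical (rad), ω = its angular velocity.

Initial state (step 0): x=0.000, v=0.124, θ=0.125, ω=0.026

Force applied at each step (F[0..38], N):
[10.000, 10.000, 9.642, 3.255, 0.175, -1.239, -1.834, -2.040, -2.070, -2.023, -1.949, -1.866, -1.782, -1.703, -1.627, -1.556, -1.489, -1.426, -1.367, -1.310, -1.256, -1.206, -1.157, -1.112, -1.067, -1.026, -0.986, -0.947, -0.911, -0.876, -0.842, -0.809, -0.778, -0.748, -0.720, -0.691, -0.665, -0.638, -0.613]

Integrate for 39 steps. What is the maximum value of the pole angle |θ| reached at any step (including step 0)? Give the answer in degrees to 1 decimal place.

apply F[0]=+10.000 → step 1: x=0.005, v=0.349, θ=0.123, ω=-0.272
apply F[1]=+10.000 → step 2: x=0.014, v=0.577, θ=0.114, ω=-0.574
apply F[2]=+9.642 → step 3: x=0.028, v=0.799, θ=0.100, ω=-0.872
apply F[3]=+3.255 → step 4: x=0.044, v=0.862, θ=0.082, ω=-0.939
apply F[4]=+0.175 → step 5: x=0.061, v=0.850, θ=0.063, ω=-0.900
apply F[5]=-1.239 → step 6: x=0.078, v=0.805, θ=0.046, ω=-0.818
apply F[6]=-1.834 → step 7: x=0.094, v=0.749, θ=0.031, ω=-0.722
apply F[7]=-2.040 → step 8: x=0.108, v=0.690, θ=0.017, ω=-0.628
apply F[8]=-2.070 → step 9: x=0.121, v=0.634, θ=0.006, ω=-0.540
apply F[9]=-2.023 → step 10: x=0.133, v=0.581, θ=-0.004, ω=-0.462
apply F[10]=-1.949 → step 11: x=0.144, v=0.533, θ=-0.013, ω=-0.392
apply F[11]=-1.866 → step 12: x=0.155, v=0.488, θ=-0.020, ω=-0.331
apply F[12]=-1.782 → step 13: x=0.164, v=0.448, θ=-0.026, ω=-0.277
apply F[13]=-1.703 → step 14: x=0.173, v=0.411, θ=-0.031, ω=-0.230
apply F[14]=-1.627 → step 15: x=0.180, v=0.377, θ=-0.036, ω=-0.189
apply F[15]=-1.556 → step 16: x=0.188, v=0.345, θ=-0.039, ω=-0.153
apply F[16]=-1.489 → step 17: x=0.194, v=0.316, θ=-0.042, ω=-0.122
apply F[17]=-1.426 → step 18: x=0.200, v=0.290, θ=-0.044, ω=-0.095
apply F[18]=-1.367 → step 19: x=0.206, v=0.265, θ=-0.046, ω=-0.072
apply F[19]=-1.310 → step 20: x=0.211, v=0.243, θ=-0.047, ω=-0.051
apply F[20]=-1.256 → step 21: x=0.216, v=0.222, θ=-0.048, ω=-0.034
apply F[21]=-1.206 → step 22: x=0.220, v=0.202, θ=-0.048, ω=-0.019
apply F[22]=-1.157 → step 23: x=0.224, v=0.184, θ=-0.048, ω=-0.006
apply F[23]=-1.112 → step 24: x=0.227, v=0.167, θ=-0.048, ω=0.005
apply F[24]=-1.067 → step 25: x=0.230, v=0.151, θ=-0.048, ω=0.015
apply F[25]=-1.026 → step 26: x=0.233, v=0.136, θ=-0.048, ω=0.023
apply F[26]=-0.986 → step 27: x=0.236, v=0.122, θ=-0.047, ω=0.030
apply F[27]=-0.947 → step 28: x=0.238, v=0.109, θ=-0.047, ω=0.035
apply F[28]=-0.911 → step 29: x=0.240, v=0.097, θ=-0.046, ω=0.040
apply F[29]=-0.876 → step 30: x=0.242, v=0.085, θ=-0.045, ω=0.044
apply F[30]=-0.842 → step 31: x=0.244, v=0.074, θ=-0.044, ω=0.047
apply F[31]=-0.809 → step 32: x=0.245, v=0.064, θ=-0.043, ω=0.050
apply F[32]=-0.778 → step 33: x=0.246, v=0.054, θ=-0.042, ω=0.052
apply F[33]=-0.748 → step 34: x=0.247, v=0.045, θ=-0.041, ω=0.054
apply F[34]=-0.720 → step 35: x=0.248, v=0.036, θ=-0.040, ω=0.055
apply F[35]=-0.691 → step 36: x=0.249, v=0.028, θ=-0.039, ω=0.056
apply F[36]=-0.665 → step 37: x=0.249, v=0.020, θ=-0.038, ω=0.056
apply F[37]=-0.638 → step 38: x=0.250, v=0.013, θ=-0.037, ω=0.056
apply F[38]=-0.613 → step 39: x=0.250, v=0.006, θ=-0.036, ω=0.056
Max |angle| over trajectory = 0.125 rad = 7.2°.

Answer: 7.2°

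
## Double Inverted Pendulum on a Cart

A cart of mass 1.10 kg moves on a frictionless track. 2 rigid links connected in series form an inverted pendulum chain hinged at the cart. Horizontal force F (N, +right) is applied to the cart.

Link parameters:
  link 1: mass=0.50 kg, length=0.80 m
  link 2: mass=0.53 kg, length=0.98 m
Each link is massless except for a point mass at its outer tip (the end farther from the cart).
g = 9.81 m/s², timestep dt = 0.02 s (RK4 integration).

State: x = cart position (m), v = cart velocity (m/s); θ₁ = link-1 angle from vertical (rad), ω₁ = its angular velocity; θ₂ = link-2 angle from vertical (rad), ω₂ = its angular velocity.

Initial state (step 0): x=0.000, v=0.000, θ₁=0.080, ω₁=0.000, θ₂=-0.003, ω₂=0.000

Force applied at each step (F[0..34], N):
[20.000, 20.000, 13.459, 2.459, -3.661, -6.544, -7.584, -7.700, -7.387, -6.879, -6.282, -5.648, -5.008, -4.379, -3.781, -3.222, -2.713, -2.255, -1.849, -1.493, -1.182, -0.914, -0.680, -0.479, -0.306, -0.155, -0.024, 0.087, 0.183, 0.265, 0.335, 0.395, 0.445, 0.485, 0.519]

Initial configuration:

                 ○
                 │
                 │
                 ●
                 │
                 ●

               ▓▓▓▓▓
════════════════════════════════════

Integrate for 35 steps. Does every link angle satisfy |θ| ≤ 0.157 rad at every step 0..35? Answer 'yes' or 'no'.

apply F[0]=+20.000 → step 1: x=0.003, v=0.347, θ₁=0.076, ω₁=-0.390, θ₂=-0.003, ω₂=-0.038
apply F[1]=+20.000 → step 2: x=0.014, v=0.697, θ₁=0.064, ω₁=-0.787, θ₂=-0.004, ω₂=-0.071
apply F[2]=+13.459 → step 3: x=0.030, v=0.931, θ₁=0.046, ω₁=-1.051, θ₂=-0.006, ω₂=-0.096
apply F[3]=+2.459 → step 4: x=0.049, v=0.970, θ₁=0.025, ω₁=-1.080, θ₂=-0.008, ω₂=-0.112
apply F[4]=-3.661 → step 5: x=0.068, v=0.901, θ₁=0.004, ω₁=-0.985, θ₂=-0.011, ω₂=-0.121
apply F[5]=-6.544 → step 6: x=0.085, v=0.783, θ₁=-0.014, ω₁=-0.837, θ₂=-0.013, ω₂=-0.124
apply F[6]=-7.584 → step 7: x=0.099, v=0.649, θ₁=-0.029, ω₁=-0.677, θ₂=-0.016, ω₂=-0.121
apply F[7]=-7.700 → step 8: x=0.111, v=0.516, θ₁=-0.041, ω₁=-0.524, θ₂=-0.018, ω₂=-0.113
apply F[8]=-7.387 → step 9: x=0.120, v=0.390, θ₁=-0.050, ω₁=-0.385, θ₂=-0.020, ω₂=-0.102
apply F[9]=-6.879 → step 10: x=0.126, v=0.275, θ₁=-0.057, ω₁=-0.263, θ₂=-0.022, ω₂=-0.088
apply F[10]=-6.282 → step 11: x=0.131, v=0.172, θ₁=-0.061, ω₁=-0.159, θ₂=-0.024, ω₂=-0.073
apply F[11]=-5.648 → step 12: x=0.133, v=0.081, θ₁=-0.063, ω₁=-0.071, θ₂=-0.025, ω₂=-0.057
apply F[12]=-5.008 → step 13: x=0.134, v=0.002, θ₁=-0.064, ω₁=0.002, θ₂=-0.026, ω₂=-0.040
apply F[13]=-4.379 → step 14: x=0.134, v=-0.066, θ₁=-0.063, ω₁=0.061, θ₂=-0.026, ω₂=-0.025
apply F[14]=-3.781 → step 15: x=0.132, v=-0.123, θ₁=-0.062, ω₁=0.107, θ₂=-0.027, ω₂=-0.010
apply F[15]=-3.222 → step 16: x=0.129, v=-0.170, θ₁=-0.059, ω₁=0.143, θ₂=-0.027, ω₂=0.004
apply F[16]=-2.713 → step 17: x=0.125, v=-0.209, θ₁=-0.056, ω₁=0.169, θ₂=-0.027, ω₂=0.017
apply F[17]=-2.255 → step 18: x=0.120, v=-0.240, θ₁=-0.052, ω₁=0.187, θ₂=-0.026, ω₂=0.029
apply F[18]=-1.849 → step 19: x=0.115, v=-0.264, θ₁=-0.049, ω₁=0.199, θ₂=-0.025, ω₂=0.039
apply F[19]=-1.493 → step 20: x=0.110, v=-0.283, θ₁=-0.045, ω₁=0.205, θ₂=-0.025, ω₂=0.048
apply F[20]=-1.182 → step 21: x=0.104, v=-0.297, θ₁=-0.040, ω₁=0.207, θ₂=-0.024, ω₂=0.055
apply F[21]=-0.914 → step 22: x=0.098, v=-0.306, θ₁=-0.036, ω₁=0.205, θ₂=-0.022, ω₂=0.062
apply F[22]=-0.680 → step 23: x=0.092, v=-0.312, θ₁=-0.032, ω₁=0.201, θ₂=-0.021, ω₂=0.067
apply F[23]=-0.479 → step 24: x=0.086, v=-0.316, θ₁=-0.028, ω₁=0.195, θ₂=-0.020, ω₂=0.071
apply F[24]=-0.306 → step 25: x=0.079, v=-0.316, θ₁=-0.025, ω₁=0.188, θ₂=-0.018, ω₂=0.074
apply F[25]=-0.155 → step 26: x=0.073, v=-0.315, θ₁=-0.021, ω₁=0.179, θ₂=-0.017, ω₂=0.076
apply F[26]=-0.024 → step 27: x=0.067, v=-0.312, θ₁=-0.017, ω₁=0.170, θ₂=-0.015, ω₂=0.078
apply F[27]=+0.087 → step 28: x=0.061, v=-0.307, θ₁=-0.014, ω₁=0.160, θ₂=-0.014, ω₂=0.078
apply F[28]=+0.183 → step 29: x=0.055, v=-0.302, θ₁=-0.011, ω₁=0.150, θ₂=-0.012, ω₂=0.078
apply F[29]=+0.265 → step 30: x=0.049, v=-0.295, θ₁=-0.008, ω₁=0.140, θ₂=-0.011, ω₂=0.077
apply F[30]=+0.335 → step 31: x=0.043, v=-0.288, θ₁=-0.005, ω₁=0.130, θ₂=-0.009, ω₂=0.076
apply F[31]=+0.395 → step 32: x=0.037, v=-0.280, θ₁=-0.003, ω₁=0.120, θ₂=-0.008, ω₂=0.074
apply F[32]=+0.445 → step 33: x=0.032, v=-0.271, θ₁=-0.001, ω₁=0.110, θ₂=-0.006, ω₂=0.072
apply F[33]=+0.485 → step 34: x=0.026, v=-0.263, θ₁=0.001, ω₁=0.101, θ₂=-0.005, ω₂=0.070
apply F[34]=+0.519 → step 35: x=0.021, v=-0.254, θ₁=0.003, ω₁=0.092, θ₂=-0.003, ω₂=0.067
Max |angle| over trajectory = 0.080 rad; bound = 0.157 → within bound.

Answer: yes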